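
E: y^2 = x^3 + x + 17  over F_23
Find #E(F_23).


For each x in F_23, count y with y^2 = x^3 + 1 x + 17 mod 23:
  x = 2: RHS = 4, y in [2, 21]  -> 2 point(s)
  x = 3: RHS = 1, y in [1, 22]  -> 2 point(s)
  x = 4: RHS = 16, y in [4, 19]  -> 2 point(s)
  x = 5: RHS = 9, y in [3, 20]  -> 2 point(s)
  x = 6: RHS = 9, y in [3, 20]  -> 2 point(s)
  x = 8: RHS = 8, y in [10, 13]  -> 2 point(s)
  x = 11: RHS = 2, y in [5, 18]  -> 2 point(s)
  x = 12: RHS = 9, y in [3, 20]  -> 2 point(s)
  x = 15: RHS = 3, y in [7, 16]  -> 2 point(s)
  x = 16: RHS = 12, y in [9, 14]  -> 2 point(s)
  x = 17: RHS = 2, y in [5, 18]  -> 2 point(s)
  x = 18: RHS = 2, y in [5, 18]  -> 2 point(s)
  x = 19: RHS = 18, y in [8, 15]  -> 2 point(s)
Affine points: 26. Add the point at infinity: total = 27.

#E(F_23) = 27


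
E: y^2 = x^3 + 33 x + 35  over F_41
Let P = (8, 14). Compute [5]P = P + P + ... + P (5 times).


k = 5 = 101_2 (binary, LSB first: 101)
Double-and-add from P = (8, 14):
  bit 0 = 1: acc = O + (8, 14) = (8, 14)
  bit 1 = 0: acc unchanged = (8, 14)
  bit 2 = 1: acc = (8, 14) + (15, 16) = (39, 24)

5P = (39, 24)


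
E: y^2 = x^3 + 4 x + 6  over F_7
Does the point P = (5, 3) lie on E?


Check whether y^2 = x^3 + 4 x + 6 (mod 7) for (x, y) = (5, 3).
LHS: y^2 = 3^2 mod 7 = 2
RHS: x^3 + 4 x + 6 = 5^3 + 4*5 + 6 mod 7 = 4
LHS != RHS

No, not on the curve


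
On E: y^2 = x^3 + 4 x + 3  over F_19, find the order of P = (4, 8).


Compute successive multiples of P until we hit O:
  1P = (4, 8)
  2P = (18, 13)
  3P = (17, 5)
  4P = (3, 2)
  5P = (10, 13)
  6P = (2, 0)
  7P = (10, 6)
  8P = (3, 17)
  ... (continuing to 12P)
  12P = O

ord(P) = 12


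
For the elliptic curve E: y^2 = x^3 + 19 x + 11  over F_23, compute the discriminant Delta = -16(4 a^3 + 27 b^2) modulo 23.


4 a^3 + 27 b^2 = 4*19^3 + 27*11^2 = 27436 + 3267 = 30703
Delta = -16 * (30703) = -491248
Delta mod 23 = 9

Delta = 9 (mod 23)


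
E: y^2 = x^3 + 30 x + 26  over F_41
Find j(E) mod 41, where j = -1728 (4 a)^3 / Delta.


Delta = -16(4 a^3 + 27 b^2) mod 41 = 38
-1728 * (4 a)^3 = -1728 * (4*30)^3 mod 41 = 39
j = 39 * 38^(-1) mod 41 = 28

j = 28 (mod 41)


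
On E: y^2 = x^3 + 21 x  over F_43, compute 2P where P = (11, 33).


Doubling: s = (3 x1^2 + a) / (2 y1)
s = (3*11^2 + 21) / (2*33) mod 43 = 41
x3 = s^2 - 2 x1 mod 43 = 41^2 - 2*11 = 25
y3 = s (x1 - x3) - y1 mod 43 = 41 * (11 - 25) - 33 = 38

2P = (25, 38)


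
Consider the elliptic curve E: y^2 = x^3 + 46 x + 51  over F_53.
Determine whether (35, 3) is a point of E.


Check whether y^2 = x^3 + 46 x + 51 (mod 53) for (x, y) = (35, 3).
LHS: y^2 = 3^2 mod 53 = 9
RHS: x^3 + 46 x + 51 = 35^3 + 46*35 + 51 mod 53 = 16
LHS != RHS

No, not on the curve


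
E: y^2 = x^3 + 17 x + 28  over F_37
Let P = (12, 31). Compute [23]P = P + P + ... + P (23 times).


k = 23 = 10111_2 (binary, LSB first: 11101)
Double-and-add from P = (12, 31):
  bit 0 = 1: acc = O + (12, 31) = (12, 31)
  bit 1 = 1: acc = (12, 31) + (16, 20) = (5, 33)
  bit 2 = 1: acc = (5, 33) + (8, 26) = (13, 35)
  bit 3 = 0: acc unchanged = (13, 35)
  bit 4 = 1: acc = (13, 35) + (21, 27) = (4, 30)

23P = (4, 30)


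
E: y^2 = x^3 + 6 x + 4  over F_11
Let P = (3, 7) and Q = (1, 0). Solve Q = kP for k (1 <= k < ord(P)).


Enumerate multiples of P until we hit Q = (1, 0):
  1P = (3, 7)
  2P = (5, 4)
  3P = (8, 6)
  4P = (4, 2)
  5P = (7, 2)
  6P = (6, 5)
  7P = (0, 2)
  8P = (1, 0)
Match found at i = 8.

k = 8


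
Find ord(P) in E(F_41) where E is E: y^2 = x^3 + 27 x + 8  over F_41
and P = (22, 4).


Compute successive multiples of P until we hit O:
  1P = (22, 4)
  2P = (17, 3)
  3P = (25, 20)
  4P = (27, 24)
  5P = (8, 11)
  6P = (1, 6)
  7P = (34, 3)
  8P = (28, 17)
  ... (continuing to 26P)
  26P = O

ord(P) = 26


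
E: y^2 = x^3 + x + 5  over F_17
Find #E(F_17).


For each x in F_17, count y with y^2 = x^3 + 1 x + 5 mod 17:
  x = 2: RHS = 15, y in [7, 10]  -> 2 point(s)
  x = 3: RHS = 1, y in [1, 16]  -> 2 point(s)
  x = 5: RHS = 16, y in [4, 13]  -> 2 point(s)
  x = 7: RHS = 15, y in [7, 10]  -> 2 point(s)
  x = 8: RHS = 15, y in [7, 10]  -> 2 point(s)
  x = 11: RHS = 4, y in [2, 15]  -> 2 point(s)
  x = 14: RHS = 9, y in [3, 14]  -> 2 point(s)
Affine points: 14. Add the point at infinity: total = 15.

#E(F_17) = 15


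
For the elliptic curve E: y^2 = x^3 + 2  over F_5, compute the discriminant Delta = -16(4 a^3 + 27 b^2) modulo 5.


4 a^3 + 27 b^2 = 4*0^3 + 27*2^2 = 0 + 108 = 108
Delta = -16 * (108) = -1728
Delta mod 5 = 2

Delta = 2 (mod 5)


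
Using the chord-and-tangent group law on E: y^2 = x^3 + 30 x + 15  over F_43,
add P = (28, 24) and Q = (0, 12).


P != Q, so use the chord formula.
s = (y2 - y1) / (x2 - x1) = (31) / (15) mod 43 = 25
x3 = s^2 - x1 - x2 mod 43 = 25^2 - 28 - 0 = 38
y3 = s (x1 - x3) - y1 mod 43 = 25 * (28 - 38) - 24 = 27

P + Q = (38, 27)


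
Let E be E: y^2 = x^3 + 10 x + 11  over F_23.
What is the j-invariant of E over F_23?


Delta = -16(4 a^3 + 27 b^2) mod 23 = 16
-1728 * (4 a)^3 = -1728 * (4*10)^3 mod 23 = 4
j = 4 * 16^(-1) mod 23 = 6

j = 6 (mod 23)


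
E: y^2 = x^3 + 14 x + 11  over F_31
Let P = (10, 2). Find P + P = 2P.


Doubling: s = (3 x1^2 + a) / (2 y1)
s = (3*10^2 + 14) / (2*2) mod 31 = 1
x3 = s^2 - 2 x1 mod 31 = 1^2 - 2*10 = 12
y3 = s (x1 - x3) - y1 mod 31 = 1 * (10 - 12) - 2 = 27

2P = (12, 27)


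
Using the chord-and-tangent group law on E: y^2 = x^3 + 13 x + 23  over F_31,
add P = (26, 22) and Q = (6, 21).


P != Q, so use the chord formula.
s = (y2 - y1) / (x2 - x1) = (30) / (11) mod 31 = 14
x3 = s^2 - x1 - x2 mod 31 = 14^2 - 26 - 6 = 9
y3 = s (x1 - x3) - y1 mod 31 = 14 * (26 - 9) - 22 = 30

P + Q = (9, 30)


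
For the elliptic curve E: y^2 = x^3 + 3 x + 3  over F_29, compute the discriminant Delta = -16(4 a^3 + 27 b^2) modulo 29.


4 a^3 + 27 b^2 = 4*3^3 + 27*3^2 = 108 + 243 = 351
Delta = -16 * (351) = -5616
Delta mod 29 = 10

Delta = 10 (mod 29)


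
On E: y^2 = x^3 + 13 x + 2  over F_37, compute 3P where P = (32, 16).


k = 3 = 11_2 (binary, LSB first: 11)
Double-and-add from P = (32, 16):
  bit 0 = 1: acc = O + (32, 16) = (32, 16)
  bit 1 = 1: acc = (32, 16) + (6, 0) = (32, 21)

3P = (32, 21)


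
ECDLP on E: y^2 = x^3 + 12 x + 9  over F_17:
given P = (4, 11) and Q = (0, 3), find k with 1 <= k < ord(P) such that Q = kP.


Enumerate multiples of P until we hit Q = (0, 3):
  1P = (4, 11)
  2P = (0, 3)
Match found at i = 2.

k = 2


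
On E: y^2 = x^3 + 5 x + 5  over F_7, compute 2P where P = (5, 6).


Doubling: s = (3 x1^2 + a) / (2 y1)
s = (3*5^2 + 5) / (2*6) mod 7 = 2
x3 = s^2 - 2 x1 mod 7 = 2^2 - 2*5 = 1
y3 = s (x1 - x3) - y1 mod 7 = 2 * (5 - 1) - 6 = 2

2P = (1, 2)


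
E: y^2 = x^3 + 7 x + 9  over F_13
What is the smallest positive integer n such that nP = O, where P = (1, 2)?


Compute successive multiples of P until we hit O:
  1P = (1, 2)
  2P = (1, 11)
  3P = O

ord(P) = 3


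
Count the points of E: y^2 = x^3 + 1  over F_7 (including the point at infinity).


For each x in F_7, count y with y^2 = x^3 + 0 x + 1 mod 7:
  x = 0: RHS = 1, y in [1, 6]  -> 2 point(s)
  x = 1: RHS = 2, y in [3, 4]  -> 2 point(s)
  x = 2: RHS = 2, y in [3, 4]  -> 2 point(s)
  x = 3: RHS = 0, y in [0]  -> 1 point(s)
  x = 4: RHS = 2, y in [3, 4]  -> 2 point(s)
  x = 5: RHS = 0, y in [0]  -> 1 point(s)
  x = 6: RHS = 0, y in [0]  -> 1 point(s)
Affine points: 11. Add the point at infinity: total = 12.

#E(F_7) = 12


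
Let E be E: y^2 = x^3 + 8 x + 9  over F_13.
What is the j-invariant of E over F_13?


Delta = -16(4 a^3 + 27 b^2) mod 13 = 9
-1728 * (4 a)^3 = -1728 * (4*8)^3 mod 13 = 8
j = 8 * 9^(-1) mod 13 = 11

j = 11 (mod 13)


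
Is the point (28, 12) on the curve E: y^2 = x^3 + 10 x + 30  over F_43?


Check whether y^2 = x^3 + 10 x + 30 (mod 43) for (x, y) = (28, 12).
LHS: y^2 = 12^2 mod 43 = 15
RHS: x^3 + 10 x + 30 = 28^3 + 10*28 + 30 mod 43 = 31
LHS != RHS

No, not on the curve


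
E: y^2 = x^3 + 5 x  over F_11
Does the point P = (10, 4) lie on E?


Check whether y^2 = x^3 + 5 x + 0 (mod 11) for (x, y) = (10, 4).
LHS: y^2 = 4^2 mod 11 = 5
RHS: x^3 + 5 x + 0 = 10^3 + 5*10 + 0 mod 11 = 5
LHS = RHS

Yes, on the curve


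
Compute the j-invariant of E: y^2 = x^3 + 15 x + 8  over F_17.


Delta = -16(4 a^3 + 27 b^2) mod 17 = 13
-1728 * (4 a)^3 = -1728 * (4*15)^3 mod 17 = 5
j = 5 * 13^(-1) mod 17 = 3

j = 3 (mod 17)


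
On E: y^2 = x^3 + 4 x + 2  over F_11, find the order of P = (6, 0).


Compute successive multiples of P until we hit O:
  1P = (6, 0)
  2P = O

ord(P) = 2


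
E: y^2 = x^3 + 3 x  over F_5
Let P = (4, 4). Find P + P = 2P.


Doubling: s = (3 x1^2 + a) / (2 y1)
s = (3*4^2 + 3) / (2*4) mod 5 = 2
x3 = s^2 - 2 x1 mod 5 = 2^2 - 2*4 = 1
y3 = s (x1 - x3) - y1 mod 5 = 2 * (4 - 1) - 4 = 2

2P = (1, 2)


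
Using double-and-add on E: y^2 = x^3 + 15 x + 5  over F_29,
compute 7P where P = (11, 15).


k = 7 = 111_2 (binary, LSB first: 111)
Double-and-add from P = (11, 15):
  bit 0 = 1: acc = O + (11, 15) = (11, 15)
  bit 1 = 1: acc = (11, 15) + (8, 17) = (4, 19)
  bit 2 = 1: acc = (4, 19) + (9, 17) = (15, 26)

7P = (15, 26)


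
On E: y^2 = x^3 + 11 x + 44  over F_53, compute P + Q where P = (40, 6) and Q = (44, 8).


P != Q, so use the chord formula.
s = (y2 - y1) / (x2 - x1) = (2) / (4) mod 53 = 27
x3 = s^2 - x1 - x2 mod 53 = 27^2 - 40 - 44 = 9
y3 = s (x1 - x3) - y1 mod 53 = 27 * (40 - 9) - 6 = 36

P + Q = (9, 36)


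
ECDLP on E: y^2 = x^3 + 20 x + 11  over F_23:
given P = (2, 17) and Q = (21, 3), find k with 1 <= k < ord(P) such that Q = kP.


Enumerate multiples of P until we hit Q = (21, 3):
  1P = (2, 17)
  2P = (21, 3)
Match found at i = 2.

k = 2


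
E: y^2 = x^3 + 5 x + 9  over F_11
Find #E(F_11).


For each x in F_11, count y with y^2 = x^3 + 5 x + 9 mod 11:
  x = 0: RHS = 9, y in [3, 8]  -> 2 point(s)
  x = 1: RHS = 4, y in [2, 9]  -> 2 point(s)
  x = 2: RHS = 5, y in [4, 7]  -> 2 point(s)
  x = 4: RHS = 5, y in [4, 7]  -> 2 point(s)
  x = 5: RHS = 5, y in [4, 7]  -> 2 point(s)
  x = 8: RHS = 0, y in [0]  -> 1 point(s)
  x = 10: RHS = 3, y in [5, 6]  -> 2 point(s)
Affine points: 13. Add the point at infinity: total = 14.

#E(F_11) = 14


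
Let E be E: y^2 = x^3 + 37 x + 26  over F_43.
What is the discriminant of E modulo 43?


4 a^3 + 27 b^2 = 4*37^3 + 27*26^2 = 202612 + 18252 = 220864
Delta = -16 * (220864) = -3533824
Delta mod 43 = 2

Delta = 2 (mod 43)


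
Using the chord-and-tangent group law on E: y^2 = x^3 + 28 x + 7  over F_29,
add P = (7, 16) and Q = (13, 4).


P != Q, so use the chord formula.
s = (y2 - y1) / (x2 - x1) = (17) / (6) mod 29 = 27
x3 = s^2 - x1 - x2 mod 29 = 27^2 - 7 - 13 = 13
y3 = s (x1 - x3) - y1 mod 29 = 27 * (7 - 13) - 16 = 25

P + Q = (13, 25)


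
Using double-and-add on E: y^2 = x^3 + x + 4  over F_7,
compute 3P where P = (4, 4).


k = 3 = 11_2 (binary, LSB first: 11)
Double-and-add from P = (4, 4):
  bit 0 = 1: acc = O + (4, 4) = (4, 4)
  bit 1 = 1: acc = (4, 4) + (6, 3) = (6, 4)

3P = (6, 4)


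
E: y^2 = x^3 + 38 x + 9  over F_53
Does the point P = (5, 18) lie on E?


Check whether y^2 = x^3 + 38 x + 9 (mod 53) for (x, y) = (5, 18).
LHS: y^2 = 18^2 mod 53 = 6
RHS: x^3 + 38 x + 9 = 5^3 + 38*5 + 9 mod 53 = 6
LHS = RHS

Yes, on the curve


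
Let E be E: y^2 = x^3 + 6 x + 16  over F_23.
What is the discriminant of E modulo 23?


4 a^3 + 27 b^2 = 4*6^3 + 27*16^2 = 864 + 6912 = 7776
Delta = -16 * (7776) = -124416
Delta mod 23 = 14

Delta = 14 (mod 23)


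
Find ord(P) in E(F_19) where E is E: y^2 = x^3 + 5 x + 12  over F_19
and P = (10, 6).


Compute successive multiples of P until we hit O:
  1P = (10, 6)
  2P = (6, 7)
  3P = (9, 8)
  4P = (4, 1)
  5P = (2, 7)
  6P = (18, 14)
  7P = (11, 12)
  8P = (15, 2)
  ... (continuing to 19P)
  19P = O

ord(P) = 19


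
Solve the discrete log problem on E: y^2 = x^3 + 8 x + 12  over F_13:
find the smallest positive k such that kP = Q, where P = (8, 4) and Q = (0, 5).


Enumerate multiples of P until we hit Q = (0, 5):
  1P = (8, 4)
  2P = (11, 12)
  3P = (4, 11)
  4P = (0, 8)
  5P = (2, 6)
  6P = (6, 4)
  7P = (12, 9)
  8P = (10, 0)
  9P = (12, 4)
  10P = (6, 9)
  11P = (2, 7)
  12P = (0, 5)
Match found at i = 12.

k = 12


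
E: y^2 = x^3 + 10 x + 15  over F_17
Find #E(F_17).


For each x in F_17, count y with y^2 = x^3 + 10 x + 15 mod 17:
  x = 0: RHS = 15, y in [7, 10]  -> 2 point(s)
  x = 1: RHS = 9, y in [3, 14]  -> 2 point(s)
  x = 2: RHS = 9, y in [3, 14]  -> 2 point(s)
  x = 3: RHS = 4, y in [2, 15]  -> 2 point(s)
  x = 4: RHS = 0, y in [0]  -> 1 point(s)
  x = 6: RHS = 2, y in [6, 11]  -> 2 point(s)
  x = 9: RHS = 1, y in [1, 16]  -> 2 point(s)
  x = 13: RHS = 13, y in [8, 9]  -> 2 point(s)
  x = 14: RHS = 9, y in [3, 14]  -> 2 point(s)
  x = 15: RHS = 4, y in [2, 15]  -> 2 point(s)
  x = 16: RHS = 4, y in [2, 15]  -> 2 point(s)
Affine points: 21. Add the point at infinity: total = 22.

#E(F_17) = 22


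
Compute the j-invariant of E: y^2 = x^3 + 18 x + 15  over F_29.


Delta = -16(4 a^3 + 27 b^2) mod 29 = 19
-1728 * (4 a)^3 = -1728 * (4*18)^3 mod 29 = 13
j = 13 * 19^(-1) mod 29 = 19

j = 19 (mod 29)


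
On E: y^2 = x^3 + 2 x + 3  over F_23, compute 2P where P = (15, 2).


Doubling: s = (3 x1^2 + a) / (2 y1)
s = (3*15^2 + 2) / (2*2) mod 23 = 14
x3 = s^2 - 2 x1 mod 23 = 14^2 - 2*15 = 5
y3 = s (x1 - x3) - y1 mod 23 = 14 * (15 - 5) - 2 = 0

2P = (5, 0)


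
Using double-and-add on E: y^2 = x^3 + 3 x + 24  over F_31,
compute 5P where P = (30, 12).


k = 5 = 101_2 (binary, LSB first: 101)
Double-and-add from P = (30, 12):
  bit 0 = 1: acc = O + (30, 12) = (30, 12)
  bit 1 = 0: acc unchanged = (30, 12)
  bit 2 = 1: acc = (30, 12) + (24, 1) = (26, 16)

5P = (26, 16)


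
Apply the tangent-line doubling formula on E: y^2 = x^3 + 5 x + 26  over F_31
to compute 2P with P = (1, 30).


Doubling: s = (3 x1^2 + a) / (2 y1)
s = (3*1^2 + 5) / (2*30) mod 31 = 27
x3 = s^2 - 2 x1 mod 31 = 27^2 - 2*1 = 14
y3 = s (x1 - x3) - y1 mod 31 = 27 * (1 - 14) - 30 = 22

2P = (14, 22)


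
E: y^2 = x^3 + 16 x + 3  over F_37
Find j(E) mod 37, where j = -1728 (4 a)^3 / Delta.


Delta = -16(4 a^3 + 27 b^2) mod 37 = 35
-1728 * (4 a)^3 = -1728 * (4*16)^3 mod 37 = 26
j = 26 * 35^(-1) mod 37 = 24

j = 24 (mod 37)


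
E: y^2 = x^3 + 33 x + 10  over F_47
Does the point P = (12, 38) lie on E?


Check whether y^2 = x^3 + 33 x + 10 (mod 47) for (x, y) = (12, 38).
LHS: y^2 = 38^2 mod 47 = 34
RHS: x^3 + 33 x + 10 = 12^3 + 33*12 + 10 mod 47 = 19
LHS != RHS

No, not on the curve


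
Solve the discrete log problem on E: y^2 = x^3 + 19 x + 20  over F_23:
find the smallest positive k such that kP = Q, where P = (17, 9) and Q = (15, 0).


Enumerate multiples of P until we hit Q = (15, 0):
  1P = (17, 9)
  2P = (15, 0)
Match found at i = 2.

k = 2


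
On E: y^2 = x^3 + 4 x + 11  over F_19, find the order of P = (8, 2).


Compute successive multiples of P until we hit O:
  1P = (8, 2)
  2P = (10, 14)
  3P = (18, 14)
  4P = (18, 5)
  5P = (10, 5)
  6P = (8, 17)
  7P = O

ord(P) = 7


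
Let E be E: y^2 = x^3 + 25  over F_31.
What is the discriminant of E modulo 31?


4 a^3 + 27 b^2 = 4*0^3 + 27*25^2 = 0 + 16875 = 16875
Delta = -16 * (16875) = -270000
Delta mod 31 = 10

Delta = 10 (mod 31)


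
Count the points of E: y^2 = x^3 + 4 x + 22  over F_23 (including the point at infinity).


For each x in F_23, count y with y^2 = x^3 + 4 x + 22 mod 23:
  x = 1: RHS = 4, y in [2, 21]  -> 2 point(s)
  x = 5: RHS = 6, y in [11, 12]  -> 2 point(s)
  x = 6: RHS = 9, y in [3, 20]  -> 2 point(s)
  x = 7: RHS = 2, y in [5, 18]  -> 2 point(s)
  x = 10: RHS = 4, y in [2, 21]  -> 2 point(s)
  x = 12: RHS = 4, y in [2, 21]  -> 2 point(s)
  x = 14: RHS = 16, y in [4, 19]  -> 2 point(s)
  x = 17: RHS = 12, y in [9, 14]  -> 2 point(s)
  x = 20: RHS = 6, y in [11, 12]  -> 2 point(s)
  x = 21: RHS = 6, y in [11, 12]  -> 2 point(s)
Affine points: 20. Add the point at infinity: total = 21.

#E(F_23) = 21


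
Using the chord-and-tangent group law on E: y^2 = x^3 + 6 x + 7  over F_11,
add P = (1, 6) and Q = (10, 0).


P != Q, so use the chord formula.
s = (y2 - y1) / (x2 - x1) = (5) / (9) mod 11 = 3
x3 = s^2 - x1 - x2 mod 11 = 3^2 - 1 - 10 = 9
y3 = s (x1 - x3) - y1 mod 11 = 3 * (1 - 9) - 6 = 3

P + Q = (9, 3)


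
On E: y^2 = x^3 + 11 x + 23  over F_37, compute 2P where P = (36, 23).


Doubling: s = (3 x1^2 + a) / (2 y1)
s = (3*36^2 + 11) / (2*23) mod 37 = 18
x3 = s^2 - 2 x1 mod 37 = 18^2 - 2*36 = 30
y3 = s (x1 - x3) - y1 mod 37 = 18 * (36 - 30) - 23 = 11

2P = (30, 11)


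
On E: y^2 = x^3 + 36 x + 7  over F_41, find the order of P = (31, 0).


Compute successive multiples of P until we hit O:
  1P = (31, 0)
  2P = O

ord(P) = 2


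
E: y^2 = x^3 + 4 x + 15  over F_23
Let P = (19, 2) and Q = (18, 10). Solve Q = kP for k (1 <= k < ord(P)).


Enumerate multiples of P until we hit Q = (18, 10):
  1P = (19, 2)
  2P = (16, 14)
  3P = (4, 7)
  4P = (18, 13)
  5P = (15, 0)
  6P = (18, 10)
Match found at i = 6.

k = 6


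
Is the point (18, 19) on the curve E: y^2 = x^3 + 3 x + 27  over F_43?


Check whether y^2 = x^3 + 3 x + 27 (mod 43) for (x, y) = (18, 19).
LHS: y^2 = 19^2 mod 43 = 17
RHS: x^3 + 3 x + 27 = 18^3 + 3*18 + 27 mod 43 = 22
LHS != RHS

No, not on the curve


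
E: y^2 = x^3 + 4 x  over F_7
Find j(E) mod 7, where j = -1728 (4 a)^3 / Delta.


Delta = -16(4 a^3 + 27 b^2) mod 7 = 6
-1728 * (4 a)^3 = -1728 * (4*4)^3 mod 7 = 1
j = 1 * 6^(-1) mod 7 = 6

j = 6 (mod 7)


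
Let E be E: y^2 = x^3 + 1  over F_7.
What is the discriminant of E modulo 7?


4 a^3 + 27 b^2 = 4*0^3 + 27*1^2 = 0 + 27 = 27
Delta = -16 * (27) = -432
Delta mod 7 = 2

Delta = 2 (mod 7)


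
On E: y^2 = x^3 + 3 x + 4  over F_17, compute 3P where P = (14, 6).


k = 3 = 11_2 (binary, LSB first: 11)
Double-and-add from P = (14, 6):
  bit 0 = 1: acc = O + (14, 6) = (14, 6)
  bit 1 = 1: acc = (14, 6) + (8, 9) = (8, 8)

3P = (8, 8)


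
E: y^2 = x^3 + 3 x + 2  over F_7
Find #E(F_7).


For each x in F_7, count y with y^2 = x^3 + 3 x + 2 mod 7:
  x = 0: RHS = 2, y in [3, 4]  -> 2 point(s)
  x = 2: RHS = 2, y in [3, 4]  -> 2 point(s)
  x = 4: RHS = 1, y in [1, 6]  -> 2 point(s)
  x = 5: RHS = 2, y in [3, 4]  -> 2 point(s)
Affine points: 8. Add the point at infinity: total = 9.

#E(F_7) = 9


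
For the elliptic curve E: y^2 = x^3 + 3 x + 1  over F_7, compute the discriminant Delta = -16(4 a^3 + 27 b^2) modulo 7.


4 a^3 + 27 b^2 = 4*3^3 + 27*1^2 = 108 + 27 = 135
Delta = -16 * (135) = -2160
Delta mod 7 = 3

Delta = 3 (mod 7)


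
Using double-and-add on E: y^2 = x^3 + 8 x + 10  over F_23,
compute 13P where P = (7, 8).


k = 13 = 1101_2 (binary, LSB first: 1011)
Double-and-add from P = (7, 8):
  bit 0 = 1: acc = O + (7, 8) = (7, 8)
  bit 1 = 0: acc unchanged = (7, 8)
  bit 2 = 1: acc = (7, 8) + (10, 3) = (19, 12)
  bit 3 = 1: acc = (19, 12) + (11, 7) = (11, 16)

13P = (11, 16)


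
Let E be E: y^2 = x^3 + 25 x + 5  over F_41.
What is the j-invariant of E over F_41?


Delta = -16(4 a^3 + 27 b^2) mod 41 = 14
-1728 * (4 a)^3 = -1728 * (4*25)^3 mod 41 = 22
j = 22 * 14^(-1) mod 41 = 25

j = 25 (mod 41)


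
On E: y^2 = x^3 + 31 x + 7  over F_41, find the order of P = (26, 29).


Compute successive multiples of P until we hit O:
  1P = (26, 29)
  2P = (9, 21)
  3P = (38, 16)
  4P = (28, 21)
  5P = (3, 2)
  6P = (4, 20)
  7P = (6, 9)
  8P = (10, 28)
  ... (continuing to 21P)
  21P = O

ord(P) = 21


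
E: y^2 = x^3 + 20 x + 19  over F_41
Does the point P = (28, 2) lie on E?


Check whether y^2 = x^3 + 20 x + 19 (mod 41) for (x, y) = (28, 2).
LHS: y^2 = 2^2 mod 41 = 4
RHS: x^3 + 20 x + 19 = 28^3 + 20*28 + 19 mod 41 = 22
LHS != RHS

No, not on the curve


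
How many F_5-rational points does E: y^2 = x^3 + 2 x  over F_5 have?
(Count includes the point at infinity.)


For each x in F_5, count y with y^2 = x^3 + 2 x + 0 mod 5:
  x = 0: RHS = 0, y in [0]  -> 1 point(s)
Affine points: 1. Add the point at infinity: total = 2.

#E(F_5) = 2


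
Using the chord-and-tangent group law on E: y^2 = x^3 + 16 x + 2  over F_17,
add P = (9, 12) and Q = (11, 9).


P != Q, so use the chord formula.
s = (y2 - y1) / (x2 - x1) = (14) / (2) mod 17 = 7
x3 = s^2 - x1 - x2 mod 17 = 7^2 - 9 - 11 = 12
y3 = s (x1 - x3) - y1 mod 17 = 7 * (9 - 12) - 12 = 1

P + Q = (12, 1)


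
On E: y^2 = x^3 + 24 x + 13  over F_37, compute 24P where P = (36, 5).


k = 24 = 11000_2 (binary, LSB first: 00011)
Double-and-add from P = (36, 5):
  bit 0 = 0: acc unchanged = O
  bit 1 = 0: acc unchanged = O
  bit 2 = 0: acc unchanged = O
  bit 3 = 1: acc = O + (34, 5) = (34, 5)
  bit 4 = 1: acc = (34, 5) + (5, 6) = (9, 12)

24P = (9, 12)


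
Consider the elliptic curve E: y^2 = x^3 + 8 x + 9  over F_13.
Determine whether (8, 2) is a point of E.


Check whether y^2 = x^3 + 8 x + 9 (mod 13) for (x, y) = (8, 2).
LHS: y^2 = 2^2 mod 13 = 4
RHS: x^3 + 8 x + 9 = 8^3 + 8*8 + 9 mod 13 = 0
LHS != RHS

No, not on the curve


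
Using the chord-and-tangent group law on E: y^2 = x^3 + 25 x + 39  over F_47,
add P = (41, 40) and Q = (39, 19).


P != Q, so use the chord formula.
s = (y2 - y1) / (x2 - x1) = (26) / (45) mod 47 = 34
x3 = s^2 - x1 - x2 mod 47 = 34^2 - 41 - 39 = 42
y3 = s (x1 - x3) - y1 mod 47 = 34 * (41 - 42) - 40 = 20

P + Q = (42, 20)


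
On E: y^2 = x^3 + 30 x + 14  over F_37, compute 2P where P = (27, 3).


Doubling: s = (3 x1^2 + a) / (2 y1)
s = (3*27^2 + 30) / (2*3) mod 37 = 18
x3 = s^2 - 2 x1 mod 37 = 18^2 - 2*27 = 11
y3 = s (x1 - x3) - y1 mod 37 = 18 * (27 - 11) - 3 = 26

2P = (11, 26)


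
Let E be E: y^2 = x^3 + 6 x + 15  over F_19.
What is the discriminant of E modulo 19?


4 a^3 + 27 b^2 = 4*6^3 + 27*15^2 = 864 + 6075 = 6939
Delta = -16 * (6939) = -111024
Delta mod 19 = 12

Delta = 12 (mod 19)


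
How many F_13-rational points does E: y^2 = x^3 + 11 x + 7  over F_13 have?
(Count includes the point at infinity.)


For each x in F_13, count y with y^2 = x^3 + 11 x + 7 mod 13:
  x = 6: RHS = 3, y in [4, 9]  -> 2 point(s)
  x = 8: RHS = 9, y in [3, 10]  -> 2 point(s)
  x = 9: RHS = 3, y in [4, 9]  -> 2 point(s)
  x = 10: RHS = 12, y in [5, 8]  -> 2 point(s)
  x = 11: RHS = 3, y in [4, 9]  -> 2 point(s)
Affine points: 10. Add the point at infinity: total = 11.

#E(F_13) = 11


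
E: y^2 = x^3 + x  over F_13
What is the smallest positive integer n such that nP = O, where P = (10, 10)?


Compute successive multiples of P until we hit O:
  1P = (10, 10)
  2P = (9, 7)
  3P = (3, 11)
  4P = (4, 4)
  5P = (0, 0)
  6P = (4, 9)
  7P = (3, 2)
  8P = (9, 6)
  ... (continuing to 10P)
  10P = O

ord(P) = 10


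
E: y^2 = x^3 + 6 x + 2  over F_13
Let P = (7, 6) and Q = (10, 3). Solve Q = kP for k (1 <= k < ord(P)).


Enumerate multiples of P until we hit Q = (10, 3):
  1P = (7, 6)
  2P = (8, 4)
  3P = (2, 10)
  4P = (1, 10)
  5P = (4, 5)
  6P = (5, 12)
  7P = (10, 3)
Match found at i = 7.

k = 7


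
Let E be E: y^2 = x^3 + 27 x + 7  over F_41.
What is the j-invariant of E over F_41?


Delta = -16(4 a^3 + 27 b^2) mod 41 = 1
-1728 * (4 a)^3 = -1728 * (4*27)^3 mod 41 = 37
j = 37 * 1^(-1) mod 41 = 37

j = 37 (mod 41)


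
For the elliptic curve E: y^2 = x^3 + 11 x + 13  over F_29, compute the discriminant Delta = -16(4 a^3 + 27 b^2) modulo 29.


4 a^3 + 27 b^2 = 4*11^3 + 27*13^2 = 5324 + 4563 = 9887
Delta = -16 * (9887) = -158192
Delta mod 29 = 3

Delta = 3 (mod 29)


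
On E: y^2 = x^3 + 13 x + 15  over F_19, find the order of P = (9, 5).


Compute successive multiples of P until we hit O:
  1P = (9, 5)
  2P = (2, 7)
  3P = (17, 0)
  4P = (2, 12)
  5P = (9, 14)
  6P = O

ord(P) = 6


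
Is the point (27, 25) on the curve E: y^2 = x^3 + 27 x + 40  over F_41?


Check whether y^2 = x^3 + 27 x + 40 (mod 41) for (x, y) = (27, 25).
LHS: y^2 = 25^2 mod 41 = 10
RHS: x^3 + 27 x + 40 = 27^3 + 27*27 + 40 mod 41 = 34
LHS != RHS

No, not on the curve


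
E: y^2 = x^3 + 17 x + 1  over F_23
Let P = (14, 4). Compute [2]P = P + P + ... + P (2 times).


k = 2 = 10_2 (binary, LSB first: 01)
Double-and-add from P = (14, 4):
  bit 0 = 0: acc unchanged = O
  bit 1 = 1: acc = O + (22, 12) = (22, 12)

2P = (22, 12)


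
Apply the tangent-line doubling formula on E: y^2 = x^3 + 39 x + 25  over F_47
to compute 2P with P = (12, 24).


Doubling: s = (3 x1^2 + a) / (2 y1)
s = (3*12^2 + 39) / (2*24) mod 47 = 1
x3 = s^2 - 2 x1 mod 47 = 1^2 - 2*12 = 24
y3 = s (x1 - x3) - y1 mod 47 = 1 * (12 - 24) - 24 = 11

2P = (24, 11)


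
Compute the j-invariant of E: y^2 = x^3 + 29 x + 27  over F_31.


Delta = -16(4 a^3 + 27 b^2) mod 31 = 17
-1728 * (4 a)^3 = -1728 * (4*29)^3 mod 31 = 27
j = 27 * 17^(-1) mod 31 = 18

j = 18 (mod 31)


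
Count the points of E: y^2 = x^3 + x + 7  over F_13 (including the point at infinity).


For each x in F_13, count y with y^2 = x^3 + 1 x + 7 mod 13:
  x = 1: RHS = 9, y in [3, 10]  -> 2 point(s)
  x = 2: RHS = 4, y in [2, 11]  -> 2 point(s)
  x = 4: RHS = 10, y in [6, 7]  -> 2 point(s)
  x = 9: RHS = 4, y in [2, 11]  -> 2 point(s)
  x = 10: RHS = 3, y in [4, 9]  -> 2 point(s)
  x = 11: RHS = 10, y in [6, 7]  -> 2 point(s)
Affine points: 12. Add the point at infinity: total = 13.

#E(F_13) = 13


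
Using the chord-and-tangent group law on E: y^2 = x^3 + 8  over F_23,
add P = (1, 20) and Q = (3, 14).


P != Q, so use the chord formula.
s = (y2 - y1) / (x2 - x1) = (17) / (2) mod 23 = 20
x3 = s^2 - x1 - x2 mod 23 = 20^2 - 1 - 3 = 5
y3 = s (x1 - x3) - y1 mod 23 = 20 * (1 - 5) - 20 = 15

P + Q = (5, 15)


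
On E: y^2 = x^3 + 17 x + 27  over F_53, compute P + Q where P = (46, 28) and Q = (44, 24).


P != Q, so use the chord formula.
s = (y2 - y1) / (x2 - x1) = (49) / (51) mod 53 = 2
x3 = s^2 - x1 - x2 mod 53 = 2^2 - 46 - 44 = 20
y3 = s (x1 - x3) - y1 mod 53 = 2 * (46 - 20) - 28 = 24

P + Q = (20, 24)


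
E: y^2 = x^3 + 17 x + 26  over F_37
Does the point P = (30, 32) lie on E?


Check whether y^2 = x^3 + 17 x + 26 (mod 37) for (x, y) = (30, 32).
LHS: y^2 = 32^2 mod 37 = 25
RHS: x^3 + 17 x + 26 = 30^3 + 17*30 + 26 mod 37 = 8
LHS != RHS

No, not on the curve


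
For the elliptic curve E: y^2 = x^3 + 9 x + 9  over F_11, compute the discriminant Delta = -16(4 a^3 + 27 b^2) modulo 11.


4 a^3 + 27 b^2 = 4*9^3 + 27*9^2 = 2916 + 2187 = 5103
Delta = -16 * (5103) = -81648
Delta mod 11 = 5

Delta = 5 (mod 11)


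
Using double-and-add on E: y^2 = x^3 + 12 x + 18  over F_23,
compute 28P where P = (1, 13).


k = 28 = 11100_2 (binary, LSB first: 00111)
Double-and-add from P = (1, 13):
  bit 0 = 0: acc unchanged = O
  bit 1 = 0: acc unchanged = O
  bit 2 = 1: acc = O + (2, 21) = (2, 21)
  bit 3 = 1: acc = (2, 21) + (9, 21) = (12, 2)
  bit 4 = 1: acc = (12, 2) + (11, 3) = (1, 10)

28P = (1, 10)


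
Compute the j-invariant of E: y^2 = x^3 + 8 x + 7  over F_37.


Delta = -16(4 a^3 + 27 b^2) mod 37 = 10
-1728 * (4 a)^3 = -1728 * (4*8)^3 mod 37 = 31
j = 31 * 10^(-1) mod 37 = 29

j = 29 (mod 37)


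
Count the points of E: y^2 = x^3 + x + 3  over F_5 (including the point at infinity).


For each x in F_5, count y with y^2 = x^3 + 1 x + 3 mod 5:
  x = 1: RHS = 0, y in [0]  -> 1 point(s)
  x = 4: RHS = 1, y in [1, 4]  -> 2 point(s)
Affine points: 3. Add the point at infinity: total = 4.

#E(F_5) = 4


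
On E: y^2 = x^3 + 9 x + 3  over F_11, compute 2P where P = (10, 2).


Doubling: s = (3 x1^2 + a) / (2 y1)
s = (3*10^2 + 9) / (2*2) mod 11 = 3
x3 = s^2 - 2 x1 mod 11 = 3^2 - 2*10 = 0
y3 = s (x1 - x3) - y1 mod 11 = 3 * (10 - 0) - 2 = 6

2P = (0, 6)


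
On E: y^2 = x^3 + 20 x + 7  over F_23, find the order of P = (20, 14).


Compute successive multiples of P until we hit O:
  1P = (20, 14)
  2P = (18, 14)
  3P = (8, 9)
  4P = (3, 18)
  5P = (3, 5)
  6P = (8, 14)
  7P = (18, 9)
  8P = (20, 9)
  ... (continuing to 9P)
  9P = O

ord(P) = 9


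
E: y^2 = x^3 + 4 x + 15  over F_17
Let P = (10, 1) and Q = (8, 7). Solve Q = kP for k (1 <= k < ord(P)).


Enumerate multiples of P until we hit Q = (8, 7):
  1P = (10, 1)
  2P = (15, 4)
  3P = (8, 7)
Match found at i = 3.

k = 3


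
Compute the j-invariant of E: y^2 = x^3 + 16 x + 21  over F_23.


Delta = -16(4 a^3 + 27 b^2) mod 23 = 7
-1728 * (4 a)^3 = -1728 * (4*16)^3 mod 23 = 7
j = 7 * 7^(-1) mod 23 = 1

j = 1 (mod 23)


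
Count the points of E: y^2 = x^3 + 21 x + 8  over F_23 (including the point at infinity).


For each x in F_23, count y with y^2 = x^3 + 21 x + 8 mod 23:
  x = 0: RHS = 8, y in [10, 13]  -> 2 point(s)
  x = 2: RHS = 12, y in [9, 14]  -> 2 point(s)
  x = 3: RHS = 6, y in [11, 12]  -> 2 point(s)
  x = 4: RHS = 18, y in [8, 15]  -> 2 point(s)
  x = 5: RHS = 8, y in [10, 13]  -> 2 point(s)
  x = 9: RHS = 6, y in [11, 12]  -> 2 point(s)
  x = 11: RHS = 6, y in [11, 12]  -> 2 point(s)
  x = 15: RHS = 18, y in [8, 15]  -> 2 point(s)
  x = 16: RHS = 1, y in [1, 22]  -> 2 point(s)
  x = 18: RHS = 8, y in [10, 13]  -> 2 point(s)
  x = 21: RHS = 4, y in [2, 21]  -> 2 point(s)
  x = 22: RHS = 9, y in [3, 20]  -> 2 point(s)
Affine points: 24. Add the point at infinity: total = 25.

#E(F_23) = 25


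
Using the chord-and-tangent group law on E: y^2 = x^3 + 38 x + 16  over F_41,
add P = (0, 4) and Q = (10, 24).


P != Q, so use the chord formula.
s = (y2 - y1) / (x2 - x1) = (20) / (10) mod 41 = 2
x3 = s^2 - x1 - x2 mod 41 = 2^2 - 0 - 10 = 35
y3 = s (x1 - x3) - y1 mod 41 = 2 * (0 - 35) - 4 = 8

P + Q = (35, 8)


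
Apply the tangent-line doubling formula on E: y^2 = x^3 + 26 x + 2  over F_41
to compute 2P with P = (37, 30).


Doubling: s = (3 x1^2 + a) / (2 y1)
s = (3*37^2 + 26) / (2*30) mod 41 = 19
x3 = s^2 - 2 x1 mod 41 = 19^2 - 2*37 = 0
y3 = s (x1 - x3) - y1 mod 41 = 19 * (37 - 0) - 30 = 17

2P = (0, 17)


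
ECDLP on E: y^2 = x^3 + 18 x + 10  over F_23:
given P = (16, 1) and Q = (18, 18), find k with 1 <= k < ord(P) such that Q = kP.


Enumerate multiples of P until we hit Q = (18, 18):
  1P = (16, 1)
  2P = (18, 18)
Match found at i = 2.

k = 2


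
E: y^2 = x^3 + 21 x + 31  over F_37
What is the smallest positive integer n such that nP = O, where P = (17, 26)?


Compute successive multiples of P until we hit O:
  1P = (17, 26)
  2P = (3, 11)
  3P = (24, 22)
  4P = (22, 35)
  5P = (19, 0)
  6P = (22, 2)
  7P = (24, 15)
  8P = (3, 26)
  ... (continuing to 10P)
  10P = O

ord(P) = 10


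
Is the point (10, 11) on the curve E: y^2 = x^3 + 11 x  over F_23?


Check whether y^2 = x^3 + 11 x + 0 (mod 23) for (x, y) = (10, 11).
LHS: y^2 = 11^2 mod 23 = 6
RHS: x^3 + 11 x + 0 = 10^3 + 11*10 + 0 mod 23 = 6
LHS = RHS

Yes, on the curve


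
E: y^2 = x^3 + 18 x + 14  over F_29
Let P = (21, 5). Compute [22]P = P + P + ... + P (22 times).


k = 22 = 10110_2 (binary, LSB first: 01101)
Double-and-add from P = (21, 5):
  bit 0 = 0: acc unchanged = O
  bit 1 = 1: acc = O + (22, 3) = (22, 3)
  bit 2 = 1: acc = (22, 3) + (9, 21) = (26, 7)
  bit 3 = 0: acc unchanged = (26, 7)
  bit 4 = 1: acc = (26, 7) + (27, 17) = (18, 15)

22P = (18, 15)


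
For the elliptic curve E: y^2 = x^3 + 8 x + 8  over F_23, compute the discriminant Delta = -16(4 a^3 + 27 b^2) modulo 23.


4 a^3 + 27 b^2 = 4*8^3 + 27*8^2 = 2048 + 1728 = 3776
Delta = -16 * (3776) = -60416
Delta mod 23 = 5

Delta = 5 (mod 23)


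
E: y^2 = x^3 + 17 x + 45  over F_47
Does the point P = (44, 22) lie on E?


Check whether y^2 = x^3 + 17 x + 45 (mod 47) for (x, y) = (44, 22).
LHS: y^2 = 22^2 mod 47 = 14
RHS: x^3 + 17 x + 45 = 44^3 + 17*44 + 45 mod 47 = 14
LHS = RHS

Yes, on the curve


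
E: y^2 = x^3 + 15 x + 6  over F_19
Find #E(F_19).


For each x in F_19, count y with y^2 = x^3 + 15 x + 6 mod 19:
  x = 0: RHS = 6, y in [5, 14]  -> 2 point(s)
  x = 2: RHS = 6, y in [5, 14]  -> 2 point(s)
  x = 4: RHS = 16, y in [4, 15]  -> 2 point(s)
  x = 5: RHS = 16, y in [4, 15]  -> 2 point(s)
  x = 7: RHS = 17, y in [6, 13]  -> 2 point(s)
  x = 8: RHS = 11, y in [7, 12]  -> 2 point(s)
  x = 10: RHS = 16, y in [4, 15]  -> 2 point(s)
  x = 11: RHS = 1, y in [1, 18]  -> 2 point(s)
  x = 13: RHS = 4, y in [2, 17]  -> 2 point(s)
  x = 17: RHS = 6, y in [5, 14]  -> 2 point(s)
  x = 18: RHS = 9, y in [3, 16]  -> 2 point(s)
Affine points: 22. Add the point at infinity: total = 23.

#E(F_19) = 23


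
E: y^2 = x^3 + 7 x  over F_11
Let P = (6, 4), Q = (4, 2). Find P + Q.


P != Q, so use the chord formula.
s = (y2 - y1) / (x2 - x1) = (9) / (9) mod 11 = 1
x3 = s^2 - x1 - x2 mod 11 = 1^2 - 6 - 4 = 2
y3 = s (x1 - x3) - y1 mod 11 = 1 * (6 - 2) - 4 = 0

P + Q = (2, 0)


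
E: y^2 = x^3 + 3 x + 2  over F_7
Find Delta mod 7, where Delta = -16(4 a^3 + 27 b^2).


4 a^3 + 27 b^2 = 4*3^3 + 27*2^2 = 108 + 108 = 216
Delta = -16 * (216) = -3456
Delta mod 7 = 2

Delta = 2 (mod 7)


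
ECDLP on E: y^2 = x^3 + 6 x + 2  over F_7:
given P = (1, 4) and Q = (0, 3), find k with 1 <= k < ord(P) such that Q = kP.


Enumerate multiples of P until we hit Q = (0, 3):
  1P = (1, 4)
  2P = (2, 1)
  3P = (6, 4)
  4P = (0, 3)
Match found at i = 4.

k = 4


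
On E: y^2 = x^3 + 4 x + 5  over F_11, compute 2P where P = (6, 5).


Doubling: s = (3 x1^2 + a) / (2 y1)
s = (3*6^2 + 4) / (2*5) mod 11 = 9
x3 = s^2 - 2 x1 mod 11 = 9^2 - 2*6 = 3
y3 = s (x1 - x3) - y1 mod 11 = 9 * (6 - 3) - 5 = 0

2P = (3, 0)


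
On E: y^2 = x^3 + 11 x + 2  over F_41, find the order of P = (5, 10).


Compute successive multiples of P until we hit O:
  1P = (5, 10)
  2P = (13, 13)
  3P = (2, 27)
  4P = (16, 25)
  5P = (10, 13)
  6P = (28, 9)
  7P = (18, 28)
  8P = (9, 16)
  ... (continuing to 37P)
  37P = O

ord(P) = 37


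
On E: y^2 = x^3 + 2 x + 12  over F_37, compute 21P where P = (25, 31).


k = 21 = 10101_2 (binary, LSB first: 10101)
Double-and-add from P = (25, 31):
  bit 0 = 1: acc = O + (25, 31) = (25, 31)
  bit 1 = 0: acc unchanged = (25, 31)
  bit 2 = 1: acc = (25, 31) + (14, 3) = (32, 5)
  bit 3 = 0: acc unchanged = (32, 5)
  bit 4 = 1: acc = (32, 5) + (34, 4) = (36, 34)

21P = (36, 34)


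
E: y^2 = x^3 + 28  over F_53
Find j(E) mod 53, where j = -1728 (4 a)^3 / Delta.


Delta = -16(4 a^3 + 27 b^2) mod 53 = 35
-1728 * (4 a)^3 = -1728 * (4*0)^3 mod 53 = 0
j = 0 * 35^(-1) mod 53 = 0

j = 0 (mod 53)


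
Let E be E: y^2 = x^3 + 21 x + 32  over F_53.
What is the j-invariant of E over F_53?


Delta = -16(4 a^3 + 27 b^2) mod 53 = 18
-1728 * (4 a)^3 = -1728 * (4*21)^3 mod 53 = 52
j = 52 * 18^(-1) mod 53 = 50

j = 50 (mod 53)


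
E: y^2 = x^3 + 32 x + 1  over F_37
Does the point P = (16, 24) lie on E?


Check whether y^2 = x^3 + 32 x + 1 (mod 37) for (x, y) = (16, 24).
LHS: y^2 = 24^2 mod 37 = 21
RHS: x^3 + 32 x + 1 = 16^3 + 32*16 + 1 mod 37 = 21
LHS = RHS

Yes, on the curve


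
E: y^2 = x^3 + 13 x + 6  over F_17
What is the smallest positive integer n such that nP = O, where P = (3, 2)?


Compute successive multiples of P until we hit O:
  1P = (3, 2)
  2P = (9, 6)
  3P = (13, 14)
  4P = (14, 12)
  5P = (16, 14)
  6P = (7, 10)
  7P = (11, 16)
  8P = (5, 3)
  ... (continuing to 17P)
  17P = O

ord(P) = 17


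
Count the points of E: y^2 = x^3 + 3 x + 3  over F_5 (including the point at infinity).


For each x in F_5, count y with y^2 = x^3 + 3 x + 3 mod 5:
  x = 3: RHS = 4, y in [2, 3]  -> 2 point(s)
  x = 4: RHS = 4, y in [2, 3]  -> 2 point(s)
Affine points: 4. Add the point at infinity: total = 5.

#E(F_5) = 5


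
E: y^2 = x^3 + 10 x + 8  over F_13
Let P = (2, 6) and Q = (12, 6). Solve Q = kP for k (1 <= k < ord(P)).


Enumerate multiples of P until we hit Q = (12, 6):
  1P = (2, 6)
  2P = (12, 6)
Match found at i = 2.

k = 2


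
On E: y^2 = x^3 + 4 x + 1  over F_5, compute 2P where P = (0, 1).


Doubling: s = (3 x1^2 + a) / (2 y1)
s = (3*0^2 + 4) / (2*1) mod 5 = 2
x3 = s^2 - 2 x1 mod 5 = 2^2 - 2*0 = 4
y3 = s (x1 - x3) - y1 mod 5 = 2 * (0 - 4) - 1 = 1

2P = (4, 1)


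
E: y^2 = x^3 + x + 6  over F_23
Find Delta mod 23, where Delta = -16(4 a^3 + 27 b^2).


4 a^3 + 27 b^2 = 4*1^3 + 27*6^2 = 4 + 972 = 976
Delta = -16 * (976) = -15616
Delta mod 23 = 1

Delta = 1 (mod 23)


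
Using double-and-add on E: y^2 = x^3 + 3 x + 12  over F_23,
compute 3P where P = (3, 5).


k = 3 = 11_2 (binary, LSB first: 11)
Double-and-add from P = (3, 5):
  bit 0 = 1: acc = O + (3, 5) = (3, 5)
  bit 1 = 1: acc = (3, 5) + (3, 18) = O

3P = O


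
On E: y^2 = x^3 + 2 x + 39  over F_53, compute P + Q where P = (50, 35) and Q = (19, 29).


P != Q, so use the chord formula.
s = (y2 - y1) / (x2 - x1) = (47) / (22) mod 53 = 19
x3 = s^2 - x1 - x2 mod 53 = 19^2 - 50 - 19 = 27
y3 = s (x1 - x3) - y1 mod 53 = 19 * (50 - 27) - 35 = 31

P + Q = (27, 31)


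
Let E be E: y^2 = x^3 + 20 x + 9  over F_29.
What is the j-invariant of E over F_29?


Delta = -16(4 a^3 + 27 b^2) mod 29 = 6
-1728 * (4 a)^3 = -1728 * (4*20)^3 mod 29 = 2
j = 2 * 6^(-1) mod 29 = 10

j = 10 (mod 29)


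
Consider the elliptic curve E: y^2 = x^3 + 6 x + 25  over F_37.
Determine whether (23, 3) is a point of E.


Check whether y^2 = x^3 + 6 x + 25 (mod 37) for (x, y) = (23, 3).
LHS: y^2 = 3^2 mod 37 = 9
RHS: x^3 + 6 x + 25 = 23^3 + 6*23 + 25 mod 37 = 9
LHS = RHS

Yes, on the curve


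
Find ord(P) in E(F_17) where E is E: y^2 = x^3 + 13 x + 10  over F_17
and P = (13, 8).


Compute successive multiples of P until we hit O:
  1P = (13, 8)
  2P = (6, 7)
  3P = (6, 10)
  4P = (13, 9)
  5P = O

ord(P) = 5


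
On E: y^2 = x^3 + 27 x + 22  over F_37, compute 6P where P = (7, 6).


k = 6 = 110_2 (binary, LSB first: 011)
Double-and-add from P = (7, 6):
  bit 0 = 0: acc unchanged = O
  bit 1 = 1: acc = O + (2, 11) = (2, 11)
  bit 2 = 1: acc = (2, 11) + (22, 4) = (6, 20)

6P = (6, 20)


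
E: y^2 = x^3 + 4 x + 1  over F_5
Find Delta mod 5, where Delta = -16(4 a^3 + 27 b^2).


4 a^3 + 27 b^2 = 4*4^3 + 27*1^2 = 256 + 27 = 283
Delta = -16 * (283) = -4528
Delta mod 5 = 2

Delta = 2 (mod 5)


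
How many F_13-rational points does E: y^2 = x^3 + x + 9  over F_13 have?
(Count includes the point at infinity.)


For each x in F_13, count y with y^2 = x^3 + 1 x + 9 mod 13:
  x = 0: RHS = 9, y in [3, 10]  -> 2 point(s)
  x = 3: RHS = 0, y in [0]  -> 1 point(s)
  x = 4: RHS = 12, y in [5, 8]  -> 2 point(s)
  x = 5: RHS = 9, y in [3, 10]  -> 2 point(s)
  x = 6: RHS = 10, y in [6, 7]  -> 2 point(s)
  x = 8: RHS = 9, y in [3, 10]  -> 2 point(s)
  x = 11: RHS = 12, y in [5, 8]  -> 2 point(s)
Affine points: 13. Add the point at infinity: total = 14.

#E(F_13) = 14


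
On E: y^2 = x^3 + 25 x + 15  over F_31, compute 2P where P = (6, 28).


Doubling: s = (3 x1^2 + a) / (2 y1)
s = (3*6^2 + 25) / (2*28) mod 31 = 14
x3 = s^2 - 2 x1 mod 31 = 14^2 - 2*6 = 29
y3 = s (x1 - x3) - y1 mod 31 = 14 * (6 - 29) - 28 = 22

2P = (29, 22)


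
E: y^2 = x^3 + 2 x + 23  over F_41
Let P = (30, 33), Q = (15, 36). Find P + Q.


P != Q, so use the chord formula.
s = (y2 - y1) / (x2 - x1) = (3) / (26) mod 41 = 8
x3 = s^2 - x1 - x2 mod 41 = 8^2 - 30 - 15 = 19
y3 = s (x1 - x3) - y1 mod 41 = 8 * (30 - 19) - 33 = 14

P + Q = (19, 14)


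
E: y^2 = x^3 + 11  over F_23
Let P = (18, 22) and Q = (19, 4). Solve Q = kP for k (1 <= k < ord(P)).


Enumerate multiples of P until we hit Q = (19, 4):
  1P = (18, 22)
  2P = (19, 4)
Match found at i = 2.

k = 2


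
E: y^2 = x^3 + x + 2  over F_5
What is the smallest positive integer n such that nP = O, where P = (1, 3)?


Compute successive multiples of P until we hit O:
  1P = (1, 3)
  2P = (4, 0)
  3P = (1, 2)
  4P = O

ord(P) = 4


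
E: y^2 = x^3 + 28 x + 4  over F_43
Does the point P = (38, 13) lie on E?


Check whether y^2 = x^3 + 28 x + 4 (mod 43) for (x, y) = (38, 13).
LHS: y^2 = 13^2 mod 43 = 40
RHS: x^3 + 28 x + 4 = 38^3 + 28*38 + 4 mod 43 = 40
LHS = RHS

Yes, on the curve


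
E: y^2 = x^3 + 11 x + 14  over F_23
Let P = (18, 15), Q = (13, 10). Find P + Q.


P != Q, so use the chord formula.
s = (y2 - y1) / (x2 - x1) = (18) / (18) mod 23 = 1
x3 = s^2 - x1 - x2 mod 23 = 1^2 - 18 - 13 = 16
y3 = s (x1 - x3) - y1 mod 23 = 1 * (18 - 16) - 15 = 10

P + Q = (16, 10)


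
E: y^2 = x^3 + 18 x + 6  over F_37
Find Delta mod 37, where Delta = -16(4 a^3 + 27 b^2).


4 a^3 + 27 b^2 = 4*18^3 + 27*6^2 = 23328 + 972 = 24300
Delta = -16 * (24300) = -388800
Delta mod 37 = 33

Delta = 33 (mod 37)
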